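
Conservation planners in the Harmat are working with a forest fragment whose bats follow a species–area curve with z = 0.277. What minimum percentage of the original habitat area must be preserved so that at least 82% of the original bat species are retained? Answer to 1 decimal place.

Need (A_new/A_old)^0.277 = 0.82, so A_new/A_old = 0.82^(1/0.277) = 0.82^3.61
ln(A_new/A_old) = ln 0.82 / 0.277 = -0.1985 / 0.277 = -0.7164
A_new/A_old = e^-0.7164 ≈ 0.4885

48.8%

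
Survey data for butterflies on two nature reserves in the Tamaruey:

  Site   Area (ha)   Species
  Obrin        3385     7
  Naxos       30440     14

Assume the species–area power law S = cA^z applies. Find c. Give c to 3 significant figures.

z = ln(S₂/S₁) / ln(A₂/A₁) = ln(14/7) / ln(30440/3385) = 0.6931 / 2.1964 = 0.3156
c = S₁ / A₁^z = 7 / 3385^0.3156 = 7 / 13 = 0.5386

0.539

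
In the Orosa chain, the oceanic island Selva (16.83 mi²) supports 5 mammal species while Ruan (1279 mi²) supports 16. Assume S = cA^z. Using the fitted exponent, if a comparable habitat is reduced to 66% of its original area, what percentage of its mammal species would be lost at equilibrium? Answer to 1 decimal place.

z = ln(16/5) / ln(1279/16.83) = 1.1632 / 4.3307 = 0.2686
S_new/S_old = (A_new/A_old)^z = 0.66^0.2686 = exp(0.2686 × -0.4155) = 0.8944
Fraction lost = 1 − 0.8944 = 0.1056

10.6%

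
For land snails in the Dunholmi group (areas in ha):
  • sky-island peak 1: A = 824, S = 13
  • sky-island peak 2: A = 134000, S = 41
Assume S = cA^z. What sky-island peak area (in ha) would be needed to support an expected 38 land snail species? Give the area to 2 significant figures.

z = ln(41/13) / ln(134000/824) = 1.1486 / 5.0914 = 0.2256
c = 13 / 824^0.2256 = 13 / 4.548 = 2.858
A = (38/2.858)^(1/0.2256) ⇒ ln A = ln(13.29)/0.2256 = 11.4688
A = e^11.4688 ≈ 95681 ha

96000 ha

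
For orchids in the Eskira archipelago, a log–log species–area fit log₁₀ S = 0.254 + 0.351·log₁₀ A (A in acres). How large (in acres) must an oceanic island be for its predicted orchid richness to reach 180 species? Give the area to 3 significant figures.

503000 acres

180 = 1.795 × A^0.351  ⇒  A^0.351 = 180/1.795 = 100.3
ln A = ln(100.3) / 0.351 = 4.6081 / 0.351 = 13.1285
A = e^13.1285 ≈ 503073 acres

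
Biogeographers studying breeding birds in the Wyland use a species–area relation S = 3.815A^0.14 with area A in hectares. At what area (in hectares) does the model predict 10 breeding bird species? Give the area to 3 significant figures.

10 = 3.815 × A^0.14  ⇒  A^0.14 = 10/3.815 = 2.621
ln A = ln(2.621) / 0.14 = 0.9636 / 0.14 = 6.8832
A = e^6.8832 ≈ 975.7 hectares

976 hectares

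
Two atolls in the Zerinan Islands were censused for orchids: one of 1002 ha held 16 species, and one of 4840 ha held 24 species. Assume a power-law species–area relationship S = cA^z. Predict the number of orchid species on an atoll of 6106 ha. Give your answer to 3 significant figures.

25.5

z = ln(24/16) / ln(4840/1002) = 0.4055 / 1.5749 = 0.2575
c = 16 / 1002^0.2575 = 16 / 5.924 = 2.701
S₃ = 2.701 × 6106^0.2575 = 2.701 × 9.433 ≈ 25.48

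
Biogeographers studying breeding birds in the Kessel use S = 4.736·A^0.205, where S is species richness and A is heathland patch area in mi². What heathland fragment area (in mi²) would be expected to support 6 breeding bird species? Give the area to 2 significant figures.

6 = 4.736 × A^0.205  ⇒  A^0.205 = 6/4.736 = 1.267
ln A = ln(1.267) / 0.205 = 0.2366 / 0.205 = 1.1540
A = e^1.1540 ≈ 3.171 mi²

3.2 mi²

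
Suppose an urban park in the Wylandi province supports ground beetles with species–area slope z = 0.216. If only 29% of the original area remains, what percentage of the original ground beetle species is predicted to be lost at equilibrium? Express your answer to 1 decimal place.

S_new/S_old = (A_new/A_old)^z = 0.29^0.216
= exp(0.216 × ln 0.29) = exp(0.216 × -1.2379) = exp(-0.2674) ≈ 0.7654
Fraction lost = 1 − 0.7654 = 0.2346

23.5%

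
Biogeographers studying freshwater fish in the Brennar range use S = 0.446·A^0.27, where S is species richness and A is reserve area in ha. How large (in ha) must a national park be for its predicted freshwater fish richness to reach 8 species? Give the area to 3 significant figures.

8 = 0.446 × A^0.27  ⇒  A^0.27 = 8/0.446 = 17.94
ln A = ln(17.94) / 0.27 = 2.8869 / 0.27 = 10.6921
A = e^10.6921 ≈ 44009 ha

44000 ha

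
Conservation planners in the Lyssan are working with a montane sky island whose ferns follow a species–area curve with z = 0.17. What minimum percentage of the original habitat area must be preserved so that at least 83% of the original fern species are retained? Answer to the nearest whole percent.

Need (A_new/A_old)^0.17 = 0.83, so A_new/A_old = 0.83^(1/0.17) = 0.83^5.882
ln(A_new/A_old) = ln 0.83 / 0.17 = -0.1863 / 0.17 = -1.0961
A_new/A_old = e^-1.0961 ≈ 0.3342

33%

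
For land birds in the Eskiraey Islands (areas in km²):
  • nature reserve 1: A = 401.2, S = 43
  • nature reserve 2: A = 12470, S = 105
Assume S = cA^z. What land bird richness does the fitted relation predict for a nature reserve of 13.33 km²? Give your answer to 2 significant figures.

z = ln(105/43) / ln(12470/401.2) = 0.8928 / 3.4366 = 0.2598
c = 43 / 401.2^0.2598 = 43 / 4.746 = 9.061
S₃ = 9.061 × 13.33^0.2598 = 9.061 × 1.96 ≈ 17.76

18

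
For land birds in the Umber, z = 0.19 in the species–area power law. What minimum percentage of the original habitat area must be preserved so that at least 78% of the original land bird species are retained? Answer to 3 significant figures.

27.0%

Need (A_new/A_old)^0.19 = 0.78, so A_new/A_old = 0.78^(1/0.19) = 0.78^5.263
ln(A_new/A_old) = ln 0.78 / 0.19 = -0.2485 / 0.19 = -1.3077
A_new/A_old = e^-1.3077 ≈ 0.2704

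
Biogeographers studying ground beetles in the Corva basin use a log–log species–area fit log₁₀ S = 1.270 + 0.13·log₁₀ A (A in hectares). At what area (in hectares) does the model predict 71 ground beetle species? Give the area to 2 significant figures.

71 = 18.62 × A^0.13  ⇒  A^0.13 = 71/18.62 = 3.813
ln A = ln(3.813) / 0.13 = 1.3384 / 0.13 = 10.2954
A = e^10.2954 ≈ 29595 hectares

30000 hectares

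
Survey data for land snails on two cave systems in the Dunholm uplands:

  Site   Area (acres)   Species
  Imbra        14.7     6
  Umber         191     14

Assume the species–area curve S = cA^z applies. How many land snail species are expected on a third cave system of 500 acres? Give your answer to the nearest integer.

19

z = ln(14/6) / ln(191/14.7) = 0.8473 / 2.5644 = 0.3304
c = 6 / 14.7^0.3304 = 6 / 2.43 = 2.469
S₃ = 2.469 × 500^0.3304 = 2.469 × 7.794 ≈ 19.24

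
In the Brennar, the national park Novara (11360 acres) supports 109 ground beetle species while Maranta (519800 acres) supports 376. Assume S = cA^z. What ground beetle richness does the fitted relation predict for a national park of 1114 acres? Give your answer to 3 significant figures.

z = ln(376/109) / ln(519800/11360) = 1.2382 / 3.8233 = 0.3239
c = 109 / 11360^0.3239 = 109 / 20.58 = 5.297
S₃ = 5.297 × 1114^0.3239 = 5.297 × 9.7 ≈ 51.38

51.4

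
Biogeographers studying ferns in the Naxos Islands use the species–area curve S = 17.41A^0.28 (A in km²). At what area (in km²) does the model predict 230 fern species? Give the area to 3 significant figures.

230 = 17.41 × A^0.28  ⇒  A^0.28 = 230/17.41 = 13.21
ln A = ln(13.21) / 0.28 = 2.5810 / 0.28 = 9.2180
A = e^9.2180 ≈ 10077 km²

10100 km²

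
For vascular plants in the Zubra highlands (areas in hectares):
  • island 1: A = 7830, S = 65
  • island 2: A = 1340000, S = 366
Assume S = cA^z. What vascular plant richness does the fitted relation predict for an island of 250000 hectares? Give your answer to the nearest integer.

208

z = ln(366/65) / ln(1340000/7830) = 1.7282 / 5.1425 = 0.3361
c = 65 / 7830^0.3361 = 65 / 20.35 = 3.194
S₃ = 3.194 × 250000^0.3361 = 3.194 × 65.18 ≈ 208.2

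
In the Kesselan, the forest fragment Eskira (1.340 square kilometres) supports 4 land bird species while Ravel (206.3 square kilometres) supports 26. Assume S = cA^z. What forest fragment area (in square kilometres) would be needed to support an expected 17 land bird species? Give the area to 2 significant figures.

z = ln(26/4) / ln(206.3/1.34) = 1.8718 / 5.0367 = 0.3716
c = 4 / 1.34^0.3716 = 4 / 1.115 = 3.588
A = (17/3.588)^(1/0.3716) ⇒ ln A = ln(4.738)/0.3716 = 4.1861
A = e^4.1861 ≈ 65.76 square kilometres

66 square kilometres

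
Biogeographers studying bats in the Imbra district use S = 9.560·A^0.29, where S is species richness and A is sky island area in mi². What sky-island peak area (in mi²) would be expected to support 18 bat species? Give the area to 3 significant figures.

8.86 mi²

18 = 9.56 × A^0.29  ⇒  A^0.29 = 18/9.56 = 1.883
ln A = ln(1.883) / 0.29 = 0.6328 / 0.29 = 2.1820
A = e^2.1820 ≈ 8.864 mi²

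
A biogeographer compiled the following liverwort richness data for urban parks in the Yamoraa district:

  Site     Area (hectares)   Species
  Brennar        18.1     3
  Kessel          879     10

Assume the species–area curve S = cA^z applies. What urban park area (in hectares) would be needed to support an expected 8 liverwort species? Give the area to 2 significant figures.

z = ln(10/3) / ln(879/18.1) = 1.2040 / 3.8829 = 0.3101
c = 3 / 18.1^0.3101 = 3 / 2.455 = 1.222
A = (8/1.222)^(1/0.3101) ⇒ ln A = ln(6.545)/0.3101 = 6.0591
A = e^6.0591 ≈ 428 hectares

430 hectares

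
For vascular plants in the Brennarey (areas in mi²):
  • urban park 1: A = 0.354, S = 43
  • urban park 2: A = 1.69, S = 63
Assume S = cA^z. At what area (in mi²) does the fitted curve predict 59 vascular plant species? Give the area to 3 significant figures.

1.29 mi²

z = ln(63/43) / ln(1.69/0.354) = 0.3819 / 1.5632 = 0.2443
c = 43 / 0.354^0.2443 = 43 / 0.7759 = 55.42
A = (59/55.42)^(1/0.2443) ⇒ ln A = ln(1.065)/0.2443 = 0.2563
A = e^0.2563 ≈ 1.292 mi²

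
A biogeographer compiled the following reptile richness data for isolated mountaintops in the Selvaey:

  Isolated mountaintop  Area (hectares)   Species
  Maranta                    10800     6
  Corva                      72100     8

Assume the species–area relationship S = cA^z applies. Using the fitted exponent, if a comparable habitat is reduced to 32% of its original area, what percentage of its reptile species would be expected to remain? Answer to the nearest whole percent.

84%

z = ln(8/6) / ln(72100/10800) = 0.2877 / 1.8985 = 0.1515
S_new/S_old = (A_new/A_old)^z = 0.32^0.1515 = exp(0.1515 × -1.1394) = 0.8414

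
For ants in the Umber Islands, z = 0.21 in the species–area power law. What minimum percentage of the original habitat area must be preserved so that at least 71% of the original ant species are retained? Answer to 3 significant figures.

Need (A_new/A_old)^0.21 = 0.71, so A_new/A_old = 0.71^(1/0.21) = 0.71^4.762
ln(A_new/A_old) = ln 0.71 / 0.21 = -0.3425 / 0.21 = -1.6309
A_new/A_old = e^-1.6309 ≈ 0.1958

19.6%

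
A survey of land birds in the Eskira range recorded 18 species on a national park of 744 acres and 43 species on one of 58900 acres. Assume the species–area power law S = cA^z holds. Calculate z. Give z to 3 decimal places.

0.199

Taking logs: ln S = ln c + z ln A, so z = (ln S₂ − ln S₁)/(ln A₂ − ln A₁).
z = ln(43/18) / ln(58900/744) = ln(2.389) / ln(79.17) = 0.8708 / 4.3716 = 0.1992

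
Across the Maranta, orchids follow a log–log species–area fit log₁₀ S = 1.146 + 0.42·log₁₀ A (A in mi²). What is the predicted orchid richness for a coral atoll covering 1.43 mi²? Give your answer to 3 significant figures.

S = 14 × 1.43^0.42
ln S = ln 14 + 0.42 × ln 1.43 = 2.6388 + 0.42 × 0.3577 = 2.7890
S = e^2.7890 ≈ 16.26

16.3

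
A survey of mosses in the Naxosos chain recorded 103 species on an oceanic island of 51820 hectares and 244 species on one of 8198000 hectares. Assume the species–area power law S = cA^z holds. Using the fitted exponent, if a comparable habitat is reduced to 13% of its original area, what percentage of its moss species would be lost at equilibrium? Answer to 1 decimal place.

29.4%

z = ln(244/103) / ln(8198000/51820) = 0.8624 / 5.0639 = 0.1703
S_new/S_old = (A_new/A_old)^z = 0.13^0.1703 = exp(0.1703 × -2.0402) = 0.7065
Fraction lost = 1 − 0.7065 = 0.2935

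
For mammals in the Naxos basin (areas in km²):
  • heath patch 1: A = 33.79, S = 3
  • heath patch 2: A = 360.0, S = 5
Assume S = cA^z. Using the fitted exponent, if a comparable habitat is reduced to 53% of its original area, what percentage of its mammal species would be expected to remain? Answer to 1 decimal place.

z = ln(5/3) / ln(360/33.79) = 0.5108 / 2.3659 = 0.2159
S_new/S_old = (A_new/A_old)^z = 0.53^0.2159 = exp(0.2159 × -0.6349) = 0.8719

87.2%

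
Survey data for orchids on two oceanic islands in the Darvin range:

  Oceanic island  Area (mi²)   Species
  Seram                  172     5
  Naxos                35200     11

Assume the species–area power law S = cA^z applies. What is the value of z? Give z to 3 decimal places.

Taking logs: ln S = ln c + z ln A, so z = (ln S₂ − ln S₁)/(ln A₂ − ln A₁).
z = ln(11/5) / ln(35200/172) = ln(2.2) / ln(204.7) = 0.7885 / 5.3213 = 0.1482

0.148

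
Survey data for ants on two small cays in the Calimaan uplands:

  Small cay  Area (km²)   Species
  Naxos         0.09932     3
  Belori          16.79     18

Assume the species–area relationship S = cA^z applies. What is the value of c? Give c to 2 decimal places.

z = ln(S₂/S₁) / ln(A₂/A₁) = ln(18/3) / ln(16.79/0.09932) = 1.7918 / 5.1302 = 0.3493
c = S₁ / A₁^z = 3 / 0.09932^0.3493 = 3 / 0.4464 = 6.721

6.72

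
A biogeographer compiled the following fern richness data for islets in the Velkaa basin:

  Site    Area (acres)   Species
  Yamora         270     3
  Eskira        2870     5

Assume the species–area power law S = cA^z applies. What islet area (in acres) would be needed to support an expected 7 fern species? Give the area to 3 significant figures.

z = ln(5/3) / ln(2870/270) = 0.5108 / 2.3636 = 0.2161
c = 3 / 270^0.2161 = 3 / 3.353 = 0.8947
A = (7/0.8947)^(1/0.2161) ⇒ ln A = ln(7.824)/0.2161 = 9.5190
A = e^9.5190 ≈ 13615 acres

13600 acres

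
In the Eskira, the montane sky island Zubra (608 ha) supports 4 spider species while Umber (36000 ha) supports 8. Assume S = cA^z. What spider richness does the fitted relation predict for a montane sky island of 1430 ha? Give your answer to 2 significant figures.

z = ln(8/4) / ln(36000/608) = 0.6931 / 4.0811 = 0.1698
c = 4 / 608^0.1698 = 4 / 2.97 = 1.347
S₃ = 1.347 × 1430^0.1698 = 1.347 × 3.435 ≈ 4.625

4.6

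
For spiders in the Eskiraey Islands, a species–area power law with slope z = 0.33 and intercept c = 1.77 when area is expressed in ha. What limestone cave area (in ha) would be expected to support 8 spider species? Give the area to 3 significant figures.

8 = 1.77 × A^0.33  ⇒  A^0.33 = 8/1.77 = 4.52
ln A = ln(4.52) / 0.33 = 1.5085 / 0.33 = 4.5711
A = e^4.5711 ≈ 96.65 ha

96.7 ha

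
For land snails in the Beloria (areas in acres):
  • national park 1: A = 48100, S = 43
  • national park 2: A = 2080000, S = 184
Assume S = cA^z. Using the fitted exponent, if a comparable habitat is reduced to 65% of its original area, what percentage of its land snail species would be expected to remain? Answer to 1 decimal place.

z = ln(184/43) / ln(2080000/48100) = 1.4537 / 3.7668 = 0.3859
S_new/S_old = (A_new/A_old)^z = 0.65^0.3859 = exp(0.3859 × -0.4308) = 0.8468

84.7%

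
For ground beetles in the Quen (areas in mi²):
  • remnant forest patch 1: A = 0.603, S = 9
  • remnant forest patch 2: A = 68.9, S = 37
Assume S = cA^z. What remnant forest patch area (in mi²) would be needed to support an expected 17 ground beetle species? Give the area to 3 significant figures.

z = ln(37/9) / ln(68.9/0.603) = 1.4137 / 4.7385 = 0.2983
c = 9 / 0.603^0.2983 = 9 / 0.8599 = 10.47
A = (17/10.47)^(1/0.2983) ⇒ ln A = ln(1.624)/0.2983 = 1.6259
A = e^1.6259 ≈ 5.083 mi²

5.08 mi²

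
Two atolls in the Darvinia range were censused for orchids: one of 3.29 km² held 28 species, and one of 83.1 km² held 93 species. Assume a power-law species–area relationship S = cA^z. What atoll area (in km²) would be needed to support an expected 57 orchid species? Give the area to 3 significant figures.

z = ln(93/28) / ln(83.1/3.29) = 1.2004 / 3.2292 = 0.3717
c = 28 / 3.29^0.3717 = 28 / 1.557 = 17.98
A = (57/17.98)^(1/0.3717) ⇒ ln A = ln(3.169)/0.3717 = 3.1031
A = e^3.1031 ≈ 22.27 km²

22.3 km²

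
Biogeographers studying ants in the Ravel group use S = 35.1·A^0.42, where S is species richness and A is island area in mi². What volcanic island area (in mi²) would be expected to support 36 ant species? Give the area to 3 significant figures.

1.06 mi²

36 = 35.1 × A^0.42  ⇒  A^0.42 = 36/35.1 = 1.026
ln A = ln(1.026) / 0.42 = 0.0253 / 0.42 = 0.0603
A = e^0.0603 ≈ 1.062 mi²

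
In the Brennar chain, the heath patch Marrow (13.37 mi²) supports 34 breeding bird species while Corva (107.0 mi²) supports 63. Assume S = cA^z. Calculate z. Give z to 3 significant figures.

Taking logs: ln S = ln c + z ln A, so z = (ln S₂ − ln S₁)/(ln A₂ − ln A₁).
z = ln(63/34) / ln(107/13.37) = ln(1.853) / ln(8.003) = 0.6168 / 2.0798 = 0.2966

0.297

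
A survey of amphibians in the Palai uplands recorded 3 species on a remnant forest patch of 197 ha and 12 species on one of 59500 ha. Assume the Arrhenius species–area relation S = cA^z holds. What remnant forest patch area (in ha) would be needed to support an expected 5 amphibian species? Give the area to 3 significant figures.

z = ln(12/3) / ln(59500/197) = 1.3863 / 5.7105 = 0.2428
c = 3 / 197^0.2428 = 3 / 3.606 = 0.832
A = (5/0.832)^(1/0.2428) ⇒ ln A = ln(6.01)/0.2428 = 7.3874
A = e^7.3874 ≈ 1616 ha

1620 ha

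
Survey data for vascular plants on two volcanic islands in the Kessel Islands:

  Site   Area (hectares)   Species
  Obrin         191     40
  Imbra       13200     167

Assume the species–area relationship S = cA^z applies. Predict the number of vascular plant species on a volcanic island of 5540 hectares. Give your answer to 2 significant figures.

z = ln(167/40) / ln(13200/191) = 1.4291 / 4.2357 = 0.3374
c = 40 / 191^0.3374 = 40 / 5.883 = 6.799
S₃ = 6.799 × 5540^0.3374 = 6.799 × 18.33 ≈ 124.6

120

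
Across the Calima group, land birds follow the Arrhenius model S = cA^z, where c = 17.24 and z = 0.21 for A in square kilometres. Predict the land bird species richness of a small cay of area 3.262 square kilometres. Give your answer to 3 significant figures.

22.1

S = 17.24 × 3.262^0.21 = 17.24 × 1.282 ≈ 22.1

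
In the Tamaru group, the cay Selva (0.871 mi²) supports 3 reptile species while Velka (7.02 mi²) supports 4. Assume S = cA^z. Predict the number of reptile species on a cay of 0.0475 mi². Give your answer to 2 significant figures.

z = ln(4/3) / ln(7.02/0.871) = 0.2877 / 2.0869 = 0.1379
c = 3 / 0.871^0.1379 = 3 / 0.9811 = 3.058
S₃ = 3.058 × 0.0475^0.1379 = 3.058 × 0.657 ≈ 2.009

2.0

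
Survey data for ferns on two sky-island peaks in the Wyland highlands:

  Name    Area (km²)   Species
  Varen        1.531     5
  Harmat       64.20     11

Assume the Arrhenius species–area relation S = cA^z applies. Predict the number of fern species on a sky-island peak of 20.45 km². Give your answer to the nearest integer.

9

z = ln(11/5) / ln(64.2/1.531) = 0.7885 / 3.7361 = 0.2110
c = 5 / 1.531^0.2110 = 5 / 1.094 = 4.57
S₃ = 4.57 × 20.45^0.2110 = 4.57 × 1.891 ≈ 8.641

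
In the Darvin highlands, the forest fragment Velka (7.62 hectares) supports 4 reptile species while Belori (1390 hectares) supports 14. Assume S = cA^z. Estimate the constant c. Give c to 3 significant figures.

z = ln(S₂/S₁) / ln(A₂/A₁) = ln(14/4) / ln(1390/7.62) = 1.2528 / 5.2063 = 0.2406
c = S₁ / A₁^z = 4 / 7.62^0.2406 = 4 / 1.63 = 2.454

2.45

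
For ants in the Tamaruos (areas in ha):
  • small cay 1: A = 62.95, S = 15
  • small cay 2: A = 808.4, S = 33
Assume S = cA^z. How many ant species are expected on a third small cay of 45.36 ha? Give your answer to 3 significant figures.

z = ln(33/15) / ln(808.4/62.95) = 0.7885 / 2.5527 = 0.3089
c = 15 / 62.95^0.3089 = 15 / 3.595 = 4.173
S₃ = 4.173 × 45.36^0.3089 = 4.173 × 3.249 ≈ 13.56

13.6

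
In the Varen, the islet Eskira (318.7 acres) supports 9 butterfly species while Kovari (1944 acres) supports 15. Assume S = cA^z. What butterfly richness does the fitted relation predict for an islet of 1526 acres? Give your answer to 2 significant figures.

14

z = ln(15/9) / ln(1944/318.7) = 0.5108 / 1.8083 = 0.2825
c = 9 / 318.7^0.2825 = 9 / 5.096 = 1.766
S₃ = 1.766 × 1526^0.2825 = 1.766 × 7.931 ≈ 14.01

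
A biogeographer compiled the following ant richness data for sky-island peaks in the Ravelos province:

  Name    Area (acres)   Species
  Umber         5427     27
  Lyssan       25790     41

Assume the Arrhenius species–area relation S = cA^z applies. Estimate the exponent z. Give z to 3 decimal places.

0.268

Taking logs: ln S = ln c + z ln A, so z = (ln S₂ − ln S₁)/(ln A₂ − ln A₁).
z = ln(41/27) / ln(25790/5427) = ln(1.519) / ln(4.752) = 0.4177 / 1.5586 = 0.2680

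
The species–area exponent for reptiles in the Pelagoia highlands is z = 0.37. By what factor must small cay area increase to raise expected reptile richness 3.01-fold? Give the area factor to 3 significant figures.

(A₂/A₁)^0.37 = 3.01, so A₂/A₁ = 3.01^(1/0.37) = 3.01^2.703
ln(A₂/A₁) = ln 3.01 / 0.37 = 1.1019 / 0.37 = 2.9782
A₂/A₁ = e^2.9782 ≈ 19.65

19.7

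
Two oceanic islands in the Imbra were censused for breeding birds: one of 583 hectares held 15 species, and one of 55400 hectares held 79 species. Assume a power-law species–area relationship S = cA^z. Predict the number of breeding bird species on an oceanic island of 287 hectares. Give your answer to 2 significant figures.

z = ln(79/15) / ln(55400/583) = 1.6614 / 4.5541 = 0.3648
c = 15 / 583^0.3648 = 15 / 10.21 = 1.469
S₃ = 1.469 × 287^0.3648 = 1.469 × 7.882 ≈ 11.58

12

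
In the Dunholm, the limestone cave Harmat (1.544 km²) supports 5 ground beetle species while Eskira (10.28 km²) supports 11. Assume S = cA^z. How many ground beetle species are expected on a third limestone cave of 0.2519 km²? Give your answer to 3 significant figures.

z = ln(11/5) / ln(10.28/1.544) = 0.7885 / 1.8958 = 0.4159
c = 5 / 1.544^0.4159 = 5 / 1.198 = 4.174
S₃ = 4.174 × 0.2519^0.4159 = 4.174 × 0.5636 ≈ 2.352

2.35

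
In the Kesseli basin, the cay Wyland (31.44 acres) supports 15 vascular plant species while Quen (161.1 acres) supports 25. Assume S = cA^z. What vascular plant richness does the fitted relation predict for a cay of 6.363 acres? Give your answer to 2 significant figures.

9.1

z = ln(25/15) / ln(161.1/31.44) = 0.5108 / 1.6339 = 0.3126
c = 15 / 31.44^0.3126 = 15 / 2.939 = 5.104
S₃ = 5.104 × 6.363^0.3126 = 5.104 × 1.783 ≈ 9.103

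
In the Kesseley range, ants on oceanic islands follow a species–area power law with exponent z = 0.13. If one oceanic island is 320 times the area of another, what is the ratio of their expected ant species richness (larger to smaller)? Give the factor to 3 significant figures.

S₂/S₁ = (A₂/A₁)^z = 320^0.13
ln(S₂/S₁) = 0.13 × ln 320 = 0.13 × 5.7683 = 0.7499
S₂/S₁ = e^0.7499 ≈ 2.117

2.12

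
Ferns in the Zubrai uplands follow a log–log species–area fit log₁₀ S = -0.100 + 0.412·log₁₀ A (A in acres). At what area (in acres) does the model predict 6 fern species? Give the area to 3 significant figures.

135 acres

6 = 0.7943 × A^0.412  ⇒  A^0.412 = 6/0.7943 = 7.554
ln A = ln(7.554) / 0.412 = 2.0220 / 0.412 = 4.9078
A = e^4.9078 ≈ 135.3 acres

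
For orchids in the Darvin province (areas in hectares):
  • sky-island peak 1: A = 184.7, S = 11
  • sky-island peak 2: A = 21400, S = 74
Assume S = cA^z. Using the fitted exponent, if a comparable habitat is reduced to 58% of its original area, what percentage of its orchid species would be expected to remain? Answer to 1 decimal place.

80.4%

z = ln(74/11) / ln(21400/184.7) = 1.9062 / 4.7524 = 0.4011
S_new/S_old = (A_new/A_old)^z = 0.58^0.4011 = exp(0.4011 × -0.5447) = 0.8037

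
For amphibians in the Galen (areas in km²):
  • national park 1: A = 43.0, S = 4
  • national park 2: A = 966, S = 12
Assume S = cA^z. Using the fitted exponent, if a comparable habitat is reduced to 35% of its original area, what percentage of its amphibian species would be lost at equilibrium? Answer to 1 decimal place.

z = ln(12/4) / ln(966/43) = 1.0986 / 3.1120 = 0.3530
S_new/S_old = (A_new/A_old)^z = 0.35^0.3530 = exp(0.3530 × -1.0498) = 0.6903
Fraction lost = 1 − 0.6903 = 0.3097

31.0%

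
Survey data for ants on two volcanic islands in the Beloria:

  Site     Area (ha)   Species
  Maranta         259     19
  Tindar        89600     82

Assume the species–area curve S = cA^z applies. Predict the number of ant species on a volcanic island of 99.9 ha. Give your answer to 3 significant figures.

15.0

z = ln(82/19) / ln(89600/259) = 1.4623 / 5.8463 = 0.2501
c = 19 / 259^0.2501 = 19 / 4.014 = 4.733
S₃ = 4.733 × 99.9^0.2501 = 4.733 × 3.163 ≈ 14.97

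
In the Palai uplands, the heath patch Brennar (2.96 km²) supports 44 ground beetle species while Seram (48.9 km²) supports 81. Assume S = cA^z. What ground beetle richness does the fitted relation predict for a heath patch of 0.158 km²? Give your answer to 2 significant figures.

23

z = ln(81/44) / ln(48.9/2.96) = 0.6103 / 2.8046 = 0.2176
c = 44 / 2.96^0.2176 = 44 / 1.266 = 34.75
S₃ = 34.75 × 0.158^0.2176 = 34.75 × 0.6693 ≈ 23.26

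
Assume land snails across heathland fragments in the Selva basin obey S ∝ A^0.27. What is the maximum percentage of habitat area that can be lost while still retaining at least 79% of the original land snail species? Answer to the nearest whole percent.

Need (A_new/A_old)^0.27 = 0.79, so A_new/A_old = 0.79^(1/0.27) = 0.79^3.704
ln(A_new/A_old) = ln 0.79 / 0.27 = -0.2357 / 0.27 = -0.8730
A_new/A_old = e^-0.8730 ≈ 0.4177
Fraction that can be lost = 1 − 0.4177 = 0.5823

58%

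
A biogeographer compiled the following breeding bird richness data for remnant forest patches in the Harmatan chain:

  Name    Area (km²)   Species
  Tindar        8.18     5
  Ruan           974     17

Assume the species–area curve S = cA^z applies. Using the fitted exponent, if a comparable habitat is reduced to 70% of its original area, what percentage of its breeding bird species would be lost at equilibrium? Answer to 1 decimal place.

z = ln(17/5) / ln(974/8.18) = 1.2238 / 4.7797 = 0.2560
S_new/S_old = (A_new/A_old)^z = 0.7^0.2560 = exp(0.2560 × -0.3567) = 0.9127
Fraction lost = 1 − 0.9127 = 0.08728

8.7%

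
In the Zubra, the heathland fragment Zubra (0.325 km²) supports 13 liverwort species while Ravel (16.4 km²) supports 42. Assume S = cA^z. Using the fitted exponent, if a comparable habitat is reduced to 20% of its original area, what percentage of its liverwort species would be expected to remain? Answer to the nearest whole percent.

z = ln(42/13) / ln(16.4/0.325) = 1.1727 / 3.9212 = 0.2991
S_new/S_old = (A_new/A_old)^z = 0.2^0.2991 = exp(0.2991 × -1.6094) = 0.618

62%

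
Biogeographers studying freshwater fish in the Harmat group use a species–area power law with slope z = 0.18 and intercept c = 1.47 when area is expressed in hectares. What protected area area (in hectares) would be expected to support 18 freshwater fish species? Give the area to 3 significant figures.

18 = 1.47 × A^0.18  ⇒  A^0.18 = 18/1.47 = 12.24
ln A = ln(12.24) / 0.18 = 2.5051 / 0.18 = 13.9173
A = e^13.9173 ≈ 1107122 hectares

1110000 hectares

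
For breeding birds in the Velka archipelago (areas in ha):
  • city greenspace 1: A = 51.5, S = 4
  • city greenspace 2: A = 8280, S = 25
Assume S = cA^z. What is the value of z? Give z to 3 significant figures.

Taking logs: ln S = ln c + z ln A, so z = (ln S₂ − ln S₁)/(ln A₂ − ln A₁).
z = ln(25/4) / ln(8280/51.5) = ln(6.25) / ln(160.8) = 1.8326 / 5.0800 = 0.3607

0.361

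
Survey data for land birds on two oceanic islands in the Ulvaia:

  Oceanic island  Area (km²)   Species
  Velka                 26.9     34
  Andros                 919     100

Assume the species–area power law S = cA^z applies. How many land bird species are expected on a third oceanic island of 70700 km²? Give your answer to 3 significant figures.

377

z = ln(100/34) / ln(919/26.9) = 1.0788 / 3.5312 = 0.3055
c = 34 / 26.9^0.3055 = 34 / 2.734 = 12.44
S₃ = 12.44 × 70700^0.3055 = 12.44 × 30.31 ≈ 376.9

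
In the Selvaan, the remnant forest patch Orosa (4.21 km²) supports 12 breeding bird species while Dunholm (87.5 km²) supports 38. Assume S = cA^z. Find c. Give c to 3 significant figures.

z = ln(S₂/S₁) / ln(A₂/A₁) = ln(38/12) / ln(87.5/4.21) = 1.1527 / 3.0342 = 0.3799
c = S₁ / A₁^z = 12 / 4.21^0.3799 = 12 / 1.726 = 6.951

6.95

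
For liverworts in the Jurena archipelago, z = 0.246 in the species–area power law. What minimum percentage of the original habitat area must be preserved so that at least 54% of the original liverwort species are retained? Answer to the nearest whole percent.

Need (A_new/A_old)^0.246 = 0.54, so A_new/A_old = 0.54^(1/0.246) = 0.54^4.065
ln(A_new/A_old) = ln 0.54 / 0.246 = -0.6162 / 0.246 = -2.5048
A_new/A_old = e^-2.5048 ≈ 0.08169

8%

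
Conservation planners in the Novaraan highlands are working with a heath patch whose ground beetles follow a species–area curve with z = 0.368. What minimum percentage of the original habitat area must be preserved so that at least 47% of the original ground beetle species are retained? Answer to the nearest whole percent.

Need (A_new/A_old)^0.368 = 0.47, so A_new/A_old = 0.47^(1/0.368) = 0.47^2.717
ln(A_new/A_old) = ln 0.47 / 0.368 = -0.7550 / 0.368 = -2.0517
A_new/A_old = e^-2.0517 ≈ 0.1285

13%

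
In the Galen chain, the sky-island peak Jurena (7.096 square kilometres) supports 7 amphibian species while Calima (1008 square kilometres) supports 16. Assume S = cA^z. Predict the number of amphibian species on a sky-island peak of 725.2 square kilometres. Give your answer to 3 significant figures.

15.1

z = ln(16/7) / ln(1008/7.096) = 0.8267 / 4.9562 = 0.1668
c = 7 / 7.096^0.1668 = 7 / 1.387 = 5.048
S₃ = 5.048 × 725.2^0.1668 = 5.048 × 3 ≈ 15.14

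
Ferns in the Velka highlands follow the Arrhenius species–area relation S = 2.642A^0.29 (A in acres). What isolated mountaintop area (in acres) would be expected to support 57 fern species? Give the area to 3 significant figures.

57 = 2.642 × A^0.29  ⇒  A^0.29 = 57/2.642 = 21.57
ln A = ln(21.57) / 0.29 = 3.0715 / 0.29 = 10.5914
A = e^10.5914 ≈ 39792 acres

39800 acres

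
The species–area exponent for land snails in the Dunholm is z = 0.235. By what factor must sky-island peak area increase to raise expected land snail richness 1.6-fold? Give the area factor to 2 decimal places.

7.39

(A₂/A₁)^0.235 = 1.6, so A₂/A₁ = 1.6^(1/0.235) = 1.6^4.255
ln(A₂/A₁) = ln 1.6 / 0.235 = 0.4700 / 0.235 = 2.0000
A₂/A₁ = e^2.0000 ≈ 7.389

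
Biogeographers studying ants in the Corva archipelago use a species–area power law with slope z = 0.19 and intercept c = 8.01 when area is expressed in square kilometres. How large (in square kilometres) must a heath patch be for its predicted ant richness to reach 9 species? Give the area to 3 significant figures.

1.85 square kilometres

9 = 8.01 × A^0.19  ⇒  A^0.19 = 9/8.01 = 1.124
ln A = ln(1.124) / 0.19 = 0.1165 / 0.19 = 0.6133
A = e^0.6133 ≈ 1.847 square kilometres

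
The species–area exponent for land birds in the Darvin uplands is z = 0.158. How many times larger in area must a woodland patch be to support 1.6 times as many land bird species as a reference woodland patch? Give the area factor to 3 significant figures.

(A₂/A₁)^0.158 = 1.6, so A₂/A₁ = 1.6^(1/0.158) = 1.6^6.329
ln(A₂/A₁) = ln 1.6 / 0.158 = 0.4700 / 0.158 = 2.9747
A₂/A₁ = e^2.9747 ≈ 19.58

19.6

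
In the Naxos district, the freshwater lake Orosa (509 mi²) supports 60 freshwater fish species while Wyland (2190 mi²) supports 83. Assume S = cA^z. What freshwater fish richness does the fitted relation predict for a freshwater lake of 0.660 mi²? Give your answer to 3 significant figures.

z = ln(83/60) / ln(2190/509) = 0.3245 / 1.4592 = 0.2224
c = 60 / 509^0.2224 = 60 / 3.999 = 15.01
S₃ = 15.01 × 0.66^0.2224 = 15.01 × 0.9117 ≈ 13.68

13.7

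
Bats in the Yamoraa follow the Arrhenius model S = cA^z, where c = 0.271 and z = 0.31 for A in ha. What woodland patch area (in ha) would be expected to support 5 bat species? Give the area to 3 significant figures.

12100 ha

5 = 0.271 × A^0.31  ⇒  A^0.31 = 5/0.271 = 18.45
ln A = ln(18.45) / 0.31 = 2.9151 / 0.31 = 9.4035
A = e^9.4035 ≈ 12130 ha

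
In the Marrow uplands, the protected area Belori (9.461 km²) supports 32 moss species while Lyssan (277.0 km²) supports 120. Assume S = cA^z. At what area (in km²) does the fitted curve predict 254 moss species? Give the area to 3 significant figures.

z = ln(120/32) / ln(277/9.461) = 1.3218 / 3.3768 = 0.3914
c = 32 / 9.461^0.3914 = 32 / 2.41 = 13.28
A = (254/13.28)^(1/0.3914) ⇒ ln A = ln(19.13)/0.3914 = 7.5397
A = e^7.5397 ≈ 1881 km²

1880 km²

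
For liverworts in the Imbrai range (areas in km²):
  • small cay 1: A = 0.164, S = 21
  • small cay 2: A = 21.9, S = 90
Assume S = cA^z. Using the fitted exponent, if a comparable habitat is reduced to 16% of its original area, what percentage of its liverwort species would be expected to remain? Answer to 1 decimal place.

z = ln(90/21) / ln(21.9/0.164) = 1.4553 / 4.8944 = 0.2973
S_new/S_old = (A_new/A_old)^z = 0.16^0.2973 = exp(0.2973 × -1.8326) = 0.5799

58.0%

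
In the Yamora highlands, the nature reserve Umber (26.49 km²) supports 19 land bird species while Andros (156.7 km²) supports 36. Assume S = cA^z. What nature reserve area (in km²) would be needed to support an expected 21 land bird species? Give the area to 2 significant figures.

z = ln(36/19) / ln(156.7/26.49) = 0.6391 / 1.7776 = 0.3595
c = 19 / 26.49^0.3595 = 19 / 3.248 = 5.85
A = (21/5.85)^(1/0.3595) ⇒ ln A = ln(3.59)/0.3595 = 3.5551
A = e^3.5551 ≈ 34.99 km²

35 km²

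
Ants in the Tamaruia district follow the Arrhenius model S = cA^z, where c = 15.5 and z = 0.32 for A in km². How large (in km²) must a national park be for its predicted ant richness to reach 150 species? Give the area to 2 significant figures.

150 = 15.5 × A^0.32  ⇒  A^0.32 = 150/15.5 = 9.677
ln A = ln(9.677) / 0.32 = 2.2698 / 0.32 = 7.0931
A = e^7.0931 ≈ 1204 km²

1200 km²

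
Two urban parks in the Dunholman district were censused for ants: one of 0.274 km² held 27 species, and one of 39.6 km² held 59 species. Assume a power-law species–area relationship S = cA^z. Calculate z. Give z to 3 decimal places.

0.157

Taking logs: ln S = ln c + z ln A, so z = (ln S₂ − ln S₁)/(ln A₂ − ln A₁).
z = ln(59/27) / ln(39.6/0.274) = ln(2.185) / ln(144.5) = 0.7817 / 4.9735 = 0.1572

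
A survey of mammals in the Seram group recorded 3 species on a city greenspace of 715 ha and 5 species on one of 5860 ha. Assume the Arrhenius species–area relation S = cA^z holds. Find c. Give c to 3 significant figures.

0.608

z = ln(S₂/S₁) / ln(A₂/A₁) = ln(5/3) / ln(5860/715) = 0.5108 / 2.1036 = 0.2428
c = S₁ / A₁^z = 3 / 715^0.2428 = 3 / 4.933 = 0.6081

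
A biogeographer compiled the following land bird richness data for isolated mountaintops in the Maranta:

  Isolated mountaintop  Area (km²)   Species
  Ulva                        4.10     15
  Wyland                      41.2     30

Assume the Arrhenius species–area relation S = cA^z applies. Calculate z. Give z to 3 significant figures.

Taking logs: ln S = ln c + z ln A, so z = (ln S₂ − ln S₁)/(ln A₂ − ln A₁).
z = ln(30/15) / ln(41.2/4.1) = ln(2) / ln(10.05) = 0.6931 / 2.3075 = 0.3004

0.300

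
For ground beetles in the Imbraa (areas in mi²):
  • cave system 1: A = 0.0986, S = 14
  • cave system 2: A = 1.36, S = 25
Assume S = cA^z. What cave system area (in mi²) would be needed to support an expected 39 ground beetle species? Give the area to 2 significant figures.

z = ln(25/14) / ln(1.36/0.0986) = 0.5798 / 2.6242 = 0.2210
c = 14 / 0.0986^0.2210 = 14 / 0.5994 = 23.36
A = (39/23.36)^(1/0.2210) ⇒ ln A = ln(1.67)/0.2210 = 2.3201
A = e^2.3201 ≈ 10.18 mi²

10 mi²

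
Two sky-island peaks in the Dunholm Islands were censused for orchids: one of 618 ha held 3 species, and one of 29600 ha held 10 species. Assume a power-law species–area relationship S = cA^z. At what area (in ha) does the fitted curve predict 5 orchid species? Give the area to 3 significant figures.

3190 ha

z = ln(10/3) / ln(29600/618) = 1.2040 / 3.8690 = 0.3112
c = 3 / 618^0.3112 = 3 / 7.388 = 0.4061
A = (5/0.4061)^(1/0.3112) ⇒ ln A = ln(12.31)/0.3112 = 8.0681
A = e^8.0681 ≈ 3191 ha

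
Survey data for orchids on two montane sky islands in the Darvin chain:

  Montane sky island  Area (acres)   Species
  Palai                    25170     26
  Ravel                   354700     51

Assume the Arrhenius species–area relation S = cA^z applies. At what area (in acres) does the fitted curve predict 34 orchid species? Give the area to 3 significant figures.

72200 acres

z = ln(51/26) / ln(354700/25170) = 0.6737 / 2.6456 = 0.2547
c = 26 / 25170^0.2547 = 26 / 13.2 = 1.969
A = (34/1.969)^(1/0.2547) ⇒ ln A = ln(17.27)/0.2547 = 11.1868
A = e^11.1868 ≈ 72174 acres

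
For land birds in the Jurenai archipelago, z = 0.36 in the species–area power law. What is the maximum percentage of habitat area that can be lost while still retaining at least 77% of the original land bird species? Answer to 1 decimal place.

Need (A_new/A_old)^0.36 = 0.77, so A_new/A_old = 0.77^(1/0.36) = 0.77^2.778
ln(A_new/A_old) = ln 0.77 / 0.36 = -0.2614 / 0.36 = -0.7260
A_new/A_old = e^-0.7260 ≈ 0.4838
Fraction that can be lost = 1 − 0.4838 = 0.5162

51.6%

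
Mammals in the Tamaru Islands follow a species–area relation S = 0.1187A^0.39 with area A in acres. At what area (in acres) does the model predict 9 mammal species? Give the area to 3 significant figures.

9 = 0.1187 × A^0.39  ⇒  A^0.39 = 9/0.1187 = 75.82
ln A = ln(75.82) / 0.39 = 4.3284 / 0.39 = 11.0984
A = e^11.0984 ≈ 66066 acres

66100 acres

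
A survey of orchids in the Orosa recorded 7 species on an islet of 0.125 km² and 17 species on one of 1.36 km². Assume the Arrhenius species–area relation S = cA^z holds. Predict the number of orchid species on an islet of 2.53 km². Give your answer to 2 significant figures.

z = ln(17/7) / ln(1.36/0.125) = 0.8873 / 2.3869 = 0.3717
c = 7 / 0.125^0.3717 = 7 / 0.4616 = 15.16
S₃ = 15.16 × 2.53^0.3717 = 15.16 × 1.412 ≈ 21.41

21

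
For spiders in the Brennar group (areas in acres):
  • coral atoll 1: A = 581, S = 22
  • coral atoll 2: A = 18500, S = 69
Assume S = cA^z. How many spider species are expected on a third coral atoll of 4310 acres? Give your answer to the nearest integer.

43

z = ln(69/22) / ln(18500/581) = 1.1431 / 3.4608 = 0.3303
c = 22 / 581^0.3303 = 22 / 8.184 = 2.688
S₃ = 2.688 × 4310^0.3303 = 2.688 × 15.86 ≈ 42.65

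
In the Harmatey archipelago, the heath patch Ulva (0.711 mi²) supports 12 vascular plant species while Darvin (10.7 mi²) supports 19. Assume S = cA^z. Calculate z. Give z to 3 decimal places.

0.169

Taking logs: ln S = ln c + z ln A, so z = (ln S₂ − ln S₁)/(ln A₂ − ln A₁).
z = ln(19/12) / ln(10.7/0.711) = ln(1.583) / ln(15.05) = 0.4595 / 2.7113 = 0.1695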